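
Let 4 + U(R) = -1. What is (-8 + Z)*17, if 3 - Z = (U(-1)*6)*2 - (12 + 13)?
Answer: 1360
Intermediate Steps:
U(R) = -5 (U(R) = -4 - 1 = -5)
Z = 88 (Z = 3 - (-5*6*2 - (12 + 13)) = 3 - (-30*2 - 1*25) = 3 - (-60 - 25) = 3 - 1*(-85) = 3 + 85 = 88)
(-8 + Z)*17 = (-8 + 88)*17 = 80*17 = 1360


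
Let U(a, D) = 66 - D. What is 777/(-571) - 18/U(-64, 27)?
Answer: -13527/7423 ≈ -1.8223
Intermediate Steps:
777/(-571) - 18/U(-64, 27) = 777/(-571) - 18/(66 - 1*27) = 777*(-1/571) - 18/(66 - 27) = -777/571 - 18/39 = -777/571 - 18*1/39 = -777/571 - 6/13 = -13527/7423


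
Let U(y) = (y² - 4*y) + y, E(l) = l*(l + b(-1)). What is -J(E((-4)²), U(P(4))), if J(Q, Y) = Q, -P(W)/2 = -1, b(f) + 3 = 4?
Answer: -272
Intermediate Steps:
b(f) = 1 (b(f) = -3 + 4 = 1)
P(W) = 2 (P(W) = -2*(-1) = 2)
E(l) = l*(1 + l) (E(l) = l*(l + 1) = l*(1 + l))
U(y) = y² - 3*y
-J(E((-4)²), U(P(4))) = -(-4)²*(1 + (-4)²) = -16*(1 + 16) = -16*17 = -1*272 = -272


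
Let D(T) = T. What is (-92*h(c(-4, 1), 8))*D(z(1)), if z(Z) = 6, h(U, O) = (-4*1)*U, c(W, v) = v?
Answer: 2208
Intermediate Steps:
h(U, O) = -4*U
(-92*h(c(-4, 1), 8))*D(z(1)) = -(-368)*6 = -92*(-4)*6 = 368*6 = 2208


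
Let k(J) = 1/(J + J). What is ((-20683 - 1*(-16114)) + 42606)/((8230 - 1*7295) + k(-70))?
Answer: 1775060/43633 ≈ 40.682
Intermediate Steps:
k(J) = 1/(2*J)
((-20683 - 1*(-16114)) + 42606)/((8230 - 1*7295) + k(-70)) = ((-20683 - 1*(-16114)) + 42606)/((8230 - 1*7295) + (½)/(-70)) = ((-20683 + 16114) + 42606)/((8230 - 7295) + (½)*(-1/70)) = (-4569 + 42606)/(935 - 1/140) = 38037/(130899/140) = 38037*(140/130899) = 1775060/43633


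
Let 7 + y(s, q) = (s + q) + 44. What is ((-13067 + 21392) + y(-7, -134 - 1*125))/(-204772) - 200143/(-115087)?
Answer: 10012984511/5891648791 ≈ 1.6995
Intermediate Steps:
y(s, q) = 37 + q + s (y(s, q) = -7 + ((s + q) + 44) = -7 + ((q + s) + 44) = -7 + (44 + q + s) = 37 + q + s)
((-13067 + 21392) + y(-7, -134 - 1*125))/(-204772) - 200143/(-115087) = ((-13067 + 21392) + (37 + (-134 - 1*125) - 7))/(-204772) - 200143/(-115087) = (8325 + (37 + (-134 - 125) - 7))*(-1/204772) - 200143*(-1/115087) = (8325 + (37 - 259 - 7))*(-1/204772) + 200143/115087 = (8325 - 229)*(-1/204772) + 200143/115087 = 8096*(-1/204772) + 200143/115087 = -2024/51193 + 200143/115087 = 10012984511/5891648791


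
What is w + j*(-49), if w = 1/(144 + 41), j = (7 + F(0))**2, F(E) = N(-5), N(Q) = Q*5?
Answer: -2937059/185 ≈ -15876.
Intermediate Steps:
N(Q) = 5*Q
F(E) = -25 (F(E) = 5*(-5) = -25)
j = 324 (j = (7 - 25)**2 = (-18)**2 = 324)
w = 1/185 ≈ 0.0054054
w + j*(-49) = 1/185 + 324*(-49) = 1/185 - 15876 = -2937059/185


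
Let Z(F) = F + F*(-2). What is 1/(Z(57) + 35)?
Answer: -1/22 ≈ -0.045455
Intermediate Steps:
Z(F) = -F (Z(F) = F - 2*F = -F)
1/(Z(57) + 35) = 1/(-1*57 + 35) = 1/(-57 + 35) = 1/(-22) = -1/22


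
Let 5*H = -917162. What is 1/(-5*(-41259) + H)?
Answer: 5/114313 ≈ 4.3740e-5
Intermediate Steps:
H = -917162/5 (H = (1/5)*(-917162) = -917162/5 ≈ -1.8343e+5)
1/(-5*(-41259) + H) = 1/(-5*(-41259) - 917162/5) = 1/(206295 - 917162/5) = 1/(114313/5) = 5/114313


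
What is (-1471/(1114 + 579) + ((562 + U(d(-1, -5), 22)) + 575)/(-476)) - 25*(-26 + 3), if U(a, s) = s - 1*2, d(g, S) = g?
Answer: 460715103/805868 ≈ 571.70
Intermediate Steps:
U(a, s) = -2 + s (U(a, s) = s - 2 = -2 + s)
(-1471/(1114 + 579) + ((562 + U(d(-1, -5), 22)) + 575)/(-476)) - 25*(-26 + 3) = (-1471/(1114 + 579) + ((562 + (-2 + 22)) + 575)/(-476)) - 25*(-26 + 3) = (-1471/1693 + ((562 + 20) + 575)*(-1/476)) - 25*(-23) = (-1471*1/1693 + (582 + 575)*(-1/476)) - 1*(-575) = (-1471/1693 + 1157*(-1/476)) + 575 = (-1471/1693 - 1157/476) + 575 = -2658997/805868 + 575 = 460715103/805868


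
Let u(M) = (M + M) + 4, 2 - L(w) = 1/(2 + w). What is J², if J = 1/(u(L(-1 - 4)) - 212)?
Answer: 9/372100 ≈ 2.4187e-5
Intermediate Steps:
L(w) = 2 - 1/(2 + w)
u(M) = 4 + 2*M (u(M) = 2*M + 4 = 4 + 2*M)
J = -3/610 (J = 1/((4 + 2*((3 + 2*(-1 - 4))/(2 + (-1 - 4)))) - 212) = 1/((4 + 2*((3 + 2*(-5))/(2 - 5))) - 212) = 1/((4 + 2*((3 - 10)/(-3))) - 212) = 1/((4 + 2*(-⅓*(-7))) - 212) = 1/((4 + 2*(7/3)) - 212) = 1/((4 + 14/3) - 212) = 1/(26/3 - 212) = 1/(-610/3) = -3/610 ≈ -0.0049180)
J² = (-3/610)² = 9/372100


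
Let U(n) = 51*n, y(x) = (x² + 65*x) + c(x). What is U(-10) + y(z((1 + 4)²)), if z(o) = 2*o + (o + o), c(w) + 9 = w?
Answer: 16081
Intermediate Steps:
c(w) = -9 + w
z(o) = 4*o (z(o) = 2*o + 2*o = 4*o)
y(x) = -9 + x² + 66*x (y(x) = (x² + 65*x) + (-9 + x) = -9 + x² + 66*x)
U(-10) + y(z((1 + 4)²)) = 51*(-10) + (-9 + (4*(1 + 4)²)² + 66*(4*(1 + 4)²)) = -510 + (-9 + (4*5²)² + 66*(4*5²)) = -510 + (-9 + (4*25)² + 66*(4*25)) = -510 + (-9 + 100² + 66*100) = -510 + (-9 + 10000 + 6600) = -510 + 16591 = 16081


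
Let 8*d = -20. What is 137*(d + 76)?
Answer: 20139/2 ≈ 10070.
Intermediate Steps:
d = -5/2 (d = (1/8)*(-20) = -5/2 ≈ -2.5000)
137*(d + 76) = 137*(-5/2 + 76) = 137*(147/2) = 20139/2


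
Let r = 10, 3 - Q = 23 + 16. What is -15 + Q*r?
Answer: -375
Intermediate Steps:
Q = -36 (Q = 3 - (23 + 16) = 3 - 1*39 = 3 - 39 = -36)
-15 + Q*r = -15 - 36*10 = -15 - 360 = -375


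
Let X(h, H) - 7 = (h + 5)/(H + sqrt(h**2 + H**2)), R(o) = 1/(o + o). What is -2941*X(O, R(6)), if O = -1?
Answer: -58820/3 - 2941*sqrt(145)/3 ≈ -31411.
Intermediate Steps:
R(o) = 1/(2*o)
X(h, H) = 7 + (5 + h)/(H + sqrt(H**2 + h**2)) (X(h, H) = 7 + (h + 5)/(H + sqrt(h**2 + H**2)) = 7 + (5 + h)/(H + sqrt(H**2 + h**2)))
-2941*X(O, R(6)) = -2941*(5 - 1 + 7*((1/2)/6) + 7*sqrt(((1/2)/6)**2 + (-1)**2))/((1/2)/6 + sqrt(((1/2)/6)**2 + (-1)**2)) = -2941*(5 - 1 + 7*((1/2)*(1/6)) + 7*sqrt(((1/2)*(1/6))**2 + 1))/((1/2)*(1/6) + sqrt(((1/2)*(1/6))**2 + 1)) = -2941*(5 - 1 + 7*(1/12) + 7*sqrt((1/12)**2 + 1))/(1/12 + sqrt((1/12)**2 + 1)) = -2941*(5 - 1 + 7/12 + 7*sqrt(1/144 + 1))/(1/12 + sqrt(1/144 + 1)) = -2941*(5 - 1 + 7/12 + 7*sqrt(145/144))/(1/12 + sqrt(145/144)) = -2941*(5 - 1 + 7/12 + 7*(sqrt(145)/12))/(1/12 + sqrt(145)/12) = -2941*(5 - 1 + 7/12 + 7*sqrt(145)/12)/(1/12 + sqrt(145)/12) = -2941*(55/12 + 7*sqrt(145)/12)/(1/12 + sqrt(145)/12)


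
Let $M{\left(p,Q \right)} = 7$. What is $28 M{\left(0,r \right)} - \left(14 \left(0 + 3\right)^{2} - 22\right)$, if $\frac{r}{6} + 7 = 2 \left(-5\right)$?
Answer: $92$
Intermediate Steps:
$r = -102$ ($r = -42 + 6 \cdot 2 \left(-5\right) = -42 + 6 \left(-10\right) = -42 - 60 = -102$)
$28 M{\left(0,r \right)} - \left(14 \left(0 + 3\right)^{2} - 22\right) = 28 \cdot 7 - \left(14 \left(0 + 3\right)^{2} - 22\right) = 196 - \left(14 \cdot 3^{2} - 22\right) = 196 - \left(14 \cdot 9 - 22\right) = 196 - \left(126 - 22\right) = 196 - 104 = 92$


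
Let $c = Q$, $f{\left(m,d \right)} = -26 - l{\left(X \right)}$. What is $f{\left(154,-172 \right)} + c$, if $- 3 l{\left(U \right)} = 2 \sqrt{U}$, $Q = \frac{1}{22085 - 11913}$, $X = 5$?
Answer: $- \frac{264471}{10172} + \frac{2 \sqrt{5}}{3} \approx -24.509$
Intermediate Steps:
$Q = \frac{1}{10172} \approx 9.8309 \cdot 10^{-5}$
$l{\left(U \right)} = - \frac{2 \sqrt{U}}{3}$
$f{\left(m,d \right)} = -26 + \frac{2 \sqrt{5}}{3}$ ($f{\left(m,d \right)} = -26 - - \frac{2 \sqrt{5}}{3} = -26 + \frac{2 \sqrt{5}}{3}$)
$c = \frac{1}{10172} \approx 9.8309 \cdot 10^{-5}$
$f{\left(154,-172 \right)} + c = \left(-26 + \frac{2 \sqrt{5}}{3}\right) + \frac{1}{10172} = - \frac{264471}{10172} + \frac{2 \sqrt{5}}{3}$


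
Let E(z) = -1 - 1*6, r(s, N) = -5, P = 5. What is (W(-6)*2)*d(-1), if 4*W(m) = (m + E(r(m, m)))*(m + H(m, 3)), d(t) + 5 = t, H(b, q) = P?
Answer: -39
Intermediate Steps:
H(b, q) = 5
d(t) = -5 + t
E(z) = -7 (E(z) = -1 - 6 = -7)
W(m) = (-7 + m)*(5 + m)/4 (W(m) = ((m - 7)*(m + 5))/4 = ((-7 + m)*(5 + m))/4 = (-7 + m)*(5 + m)/4)
(W(-6)*2)*d(-1) = ((-35/4 - ½*(-6) + (¼)*(-6)²)*2)*(-5 - 1) = ((-35/4 + 3 + (¼)*36)*2)*(-6) = ((-35/4 + 3 + 9)*2)*(-6) = ((13/4)*2)*(-6) = (13/2)*(-6) = -39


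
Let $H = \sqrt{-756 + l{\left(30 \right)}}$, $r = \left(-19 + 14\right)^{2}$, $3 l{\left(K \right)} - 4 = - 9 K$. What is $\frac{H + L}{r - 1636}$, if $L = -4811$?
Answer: $\frac{4811}{1611} - \frac{i \sqrt{7602}}{4833} \approx 2.9863 - 0.01804 i$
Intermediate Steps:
$l{\left(K \right)} = \frac{4}{3} - 3 K$ ($l{\left(K \right)} = \frac{4}{3} + \frac{\left(-9\right) K}{3} = \frac{4}{3} - 3 K$)
$r = 25$ ($r = \left(-5\right)^{2} = 25$)
$H = \frac{i \sqrt{7602}}{3}$ ($H = \sqrt{-756 + \left(\frac{4}{3} - 90\right)} = \sqrt{-756 - \frac{266}{3}} = \sqrt{- \frac{2534}{3}} = \frac{i \sqrt{7602}}{3} \approx 29.063 i$)
$\frac{H + L}{r - 1636} = \frac{\frac{i \sqrt{7602}}{3} - 4811}{25 - 1636} = \frac{-4811 + \frac{i \sqrt{7602}}{3}}{-1611} = \left(-4811 + \frac{i \sqrt{7602}}{3}\right) \left(- \frac{1}{1611}\right) = \frac{4811}{1611} - \frac{i \sqrt{7602}}{4833}$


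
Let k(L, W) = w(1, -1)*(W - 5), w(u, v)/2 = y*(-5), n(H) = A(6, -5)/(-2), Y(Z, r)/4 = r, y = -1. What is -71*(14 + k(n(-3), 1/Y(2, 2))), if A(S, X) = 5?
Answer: 9869/4 ≈ 2467.3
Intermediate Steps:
Y(Z, r) = 4*r
n(H) = -5/2 (n(H) = 5/(-2) = 5*(-1/2) = -5/2)
w(u, v) = 10 (w(u, v) = 2*(-1*(-5)) = 2*5 = 10)
k(L, W) = -50 + 10*W (k(L, W) = 10*(W - 5) = 10*(-5 + W) = -50 + 10*W)
-71*(14 + k(n(-3), 1/Y(2, 2))) = -71*(14 + (-50 + 10/((4*2)))) = -71*(14 + (-50 + 10/8)) = -71*(14 + (-50 + 10*(1/8))) = -71*(14 + (-50 + 5/4)) = -71*(14 - 195/4) = -71*(-139/4) = 9869/4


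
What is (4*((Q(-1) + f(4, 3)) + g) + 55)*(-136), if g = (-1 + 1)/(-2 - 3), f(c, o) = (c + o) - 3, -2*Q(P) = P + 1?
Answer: -9656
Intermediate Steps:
Q(P) = -½ - P/2 (Q(P) = -(P + 1)/2 = -(1 + P)/2 = -½ - P/2)
f(c, o) = -3 + c + o
g = 0 (g = 0/(-5) = 0*(-⅕) = 0)
(4*((Q(-1) + f(4, 3)) + g) + 55)*(-136) = (4*(((-½ - ½*(-1)) + (-3 + 4 + 3)) + 0) + 55)*(-136) = (4*(((-½ + ½) + 4) + 0) + 55)*(-136) = (4*((0 + 4) + 0) + 55)*(-136) = (4*(4 + 0) + 55)*(-136) = (4*4 + 55)*(-136) = (16 + 55)*(-136) = 71*(-136) = -9656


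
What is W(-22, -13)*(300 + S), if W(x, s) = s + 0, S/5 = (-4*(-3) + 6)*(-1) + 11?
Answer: -3445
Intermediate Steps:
S = -35 (S = 5*((-4*(-3) + 6)*(-1) + 11) = 5*((12 + 6)*(-1) + 11) = 5*(18*(-1) + 11) = 5*(-18 + 11) = 5*(-7) = -35)
W(x, s) = s
W(-22, -13)*(300 + S) = -13*(300 - 35) = -13*265 = -3445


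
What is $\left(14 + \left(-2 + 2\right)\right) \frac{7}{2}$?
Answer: $49$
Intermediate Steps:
$\left(14 + \left(-2 + 2\right)\right) \frac{7}{2} = \left(14 + 0\right) 7 \cdot \frac{1}{2} = 14 \cdot \frac{7}{2} = 49$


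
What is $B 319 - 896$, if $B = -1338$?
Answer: $-427718$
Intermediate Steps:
$B 319 - 896 = \left(-1338\right) 319 - 896 = -426822 - 896 = -427718$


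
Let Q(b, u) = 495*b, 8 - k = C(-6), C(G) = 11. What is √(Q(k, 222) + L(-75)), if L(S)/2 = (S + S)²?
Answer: 3*√4835 ≈ 208.60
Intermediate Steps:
k = -3 (k = 8 - 1*11 = 8 - 11 = -3)
L(S) = 8*S² (L(S) = 2*(S + S)² = 2*(2*S)² = 2*(4*S²) = 8*S²)
√(Q(k, 222) + L(-75)) = √(495*(-3) + 8*(-75)²) = √(-1485 + 8*5625) = √(-1485 + 45000) = √43515 = 3*√4835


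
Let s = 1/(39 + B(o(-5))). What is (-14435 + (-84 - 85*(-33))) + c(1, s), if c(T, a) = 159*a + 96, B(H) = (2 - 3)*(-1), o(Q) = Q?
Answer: -464561/40 ≈ -11614.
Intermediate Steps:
B(H) = 1 (B(H) = -1*(-1) = 1)
s = 1/40 (s = 1/(39 + 1) = 1/40 ≈ 0.025000)
c(T, a) = 96 + 159*a
(-14435 + (-84 - 85*(-33))) + c(1, s) = (-14435 + (-84 - 85*(-33))) + (96 + 159*(1/40)) = (-14435 + (-84 + 2805)) + (96 + 159/40) = (-14435 + 2721) + 3999/40 = -11714 + 3999/40 = -464561/40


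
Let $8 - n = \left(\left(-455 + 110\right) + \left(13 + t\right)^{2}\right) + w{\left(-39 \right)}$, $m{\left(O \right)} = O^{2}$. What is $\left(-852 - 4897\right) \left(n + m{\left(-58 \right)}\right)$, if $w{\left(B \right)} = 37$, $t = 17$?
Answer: $-15982220$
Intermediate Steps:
$n = -584$ ($n = 8 - \left(\left(\left(-455 + 110\right) + \left(13 + 17\right)^{2}\right) + 37\right) = 8 - \left(\left(-345 + 30^{2}\right) + 37\right) = 8 - \left(\left(-345 + 900\right) + 37\right) = 8 - \left(555 + 37\right) = 8 - 592 = -584$)
$\left(-852 - 4897\right) \left(n + m{\left(-58 \right)}\right) = \left(-852 - 4897\right) \left(-584 + \left(-58\right)^{2}\right) = - 5749 \left(-584 + 3364\right) = \left(-5749\right) 2780 = -15982220$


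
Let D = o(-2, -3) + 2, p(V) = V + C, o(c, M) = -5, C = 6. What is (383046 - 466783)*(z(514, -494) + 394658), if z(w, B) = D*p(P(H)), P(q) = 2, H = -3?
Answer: -33045467258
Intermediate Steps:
p(V) = 6 + V (p(V) = V + 6 = 6 + V)
D = -3 (D = -5 + 2 = -3)
z(w, B) = -24 (z(w, B) = -3*(6 + 2) = -3*8 = -24)
(383046 - 466783)*(z(514, -494) + 394658) = (383046 - 466783)*(-24 + 394658) = -83737*394634 = -33045467258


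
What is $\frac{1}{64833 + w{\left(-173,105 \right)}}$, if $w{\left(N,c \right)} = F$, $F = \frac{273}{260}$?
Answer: $\frac{20}{1296681} \approx 1.5424 \cdot 10^{-5}$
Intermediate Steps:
$F = \frac{21}{20}$ ($F = 273 \cdot \frac{1}{260} = \frac{21}{20} \approx 1.05$)
$w{\left(N,c \right)} = \frac{21}{20}$
$\frac{1}{64833 + w{\left(-173,105 \right)}} = \frac{1}{64833 + \frac{21}{20}} = \frac{1}{\frac{1296681}{20}} = \frac{20}{1296681}$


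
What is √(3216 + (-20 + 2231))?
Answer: 9*√67 ≈ 73.668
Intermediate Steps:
√(3216 + (-20 + 2231)) = √(3216 + 2211) = √5427 = 9*√67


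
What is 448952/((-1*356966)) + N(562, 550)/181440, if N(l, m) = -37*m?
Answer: -4436105449/3238395552 ≈ -1.3698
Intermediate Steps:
448952/((-1*356966)) + N(562, 550)/181440 = 448952/((-1*356966)) - 37*550/181440 = 448952/(-356966) - 20350*1/181440 = 448952*(-1/356966) - 2035/18144 = -224476/178483 - 2035/18144 = -4436105449/3238395552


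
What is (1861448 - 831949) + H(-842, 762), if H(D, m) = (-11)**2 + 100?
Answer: 1029720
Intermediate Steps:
H(D, m) = 221 (H(D, m) = 121 + 100 = 221)
(1861448 - 831949) + H(-842, 762) = (1861448 - 831949) + 221 = 1029499 + 221 = 1029720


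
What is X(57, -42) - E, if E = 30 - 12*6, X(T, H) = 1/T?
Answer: 2395/57 ≈ 42.018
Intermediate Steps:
E = -42 (E = 30 - 72 = -42)
X(57, -42) - E = 1/57 - 1*(-42) = 1/57 + 42 = 2395/57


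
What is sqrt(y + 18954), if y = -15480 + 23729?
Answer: sqrt(27203) ≈ 164.93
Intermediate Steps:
y = 8249
sqrt(y + 18954) = sqrt(8249 + 18954) = sqrt(27203)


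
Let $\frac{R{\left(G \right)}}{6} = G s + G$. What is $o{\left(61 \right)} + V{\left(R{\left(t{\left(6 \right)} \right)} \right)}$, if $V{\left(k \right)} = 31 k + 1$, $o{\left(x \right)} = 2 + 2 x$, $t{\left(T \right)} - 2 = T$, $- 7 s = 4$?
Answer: $\frac{5339}{7} \approx 762.71$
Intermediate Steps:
$s = - \frac{4}{7}$ ($s = \left(- \frac{1}{7}\right) 4 = - \frac{4}{7} \approx -0.57143$)
$t{\left(T \right)} = 2 + T$
$R{\left(G \right)} = \frac{18 G}{7}$ ($R{\left(G \right)} = 6 \left(G \left(- \frac{4}{7}\right) + G\right) = 6 \left(- \frac{4 G}{7} + G\right) = 6 \frac{3 G}{7} = \frac{18 G}{7}$)
$V{\left(k \right)} = 1 + 31 k$
$o{\left(61 \right)} + V{\left(R{\left(t{\left(6 \right)} \right)} \right)} = \left(2 + 2 \cdot 61\right) + \left(1 + 31 \frac{18 \left(2 + 6\right)}{7}\right) = \left(2 + 122\right) + \left(1 + 31 \cdot \frac{18}{7} \cdot 8\right) = 124 + \left(1 + 31 \cdot \frac{144}{7}\right) = 124 + \left(1 + \frac{4464}{7}\right) = 124 + \frac{4471}{7} = \frac{5339}{7}$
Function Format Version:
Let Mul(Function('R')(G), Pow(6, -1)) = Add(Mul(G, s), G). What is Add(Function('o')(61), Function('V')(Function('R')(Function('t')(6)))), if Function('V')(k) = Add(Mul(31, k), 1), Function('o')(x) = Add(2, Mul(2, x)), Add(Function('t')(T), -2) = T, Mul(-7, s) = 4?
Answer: Rational(5339, 7) ≈ 762.71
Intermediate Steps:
s = Rational(-4, 7) (s = Mul(Rational(-1, 7), 4) = Rational(-4, 7) ≈ -0.57143)
Function('t')(T) = Add(2, T)
Function('R')(G) = Mul(Rational(18, 7), G) (Function('R')(G) = Mul(6, Add(Mul(G, Rational(-4, 7)), G)) = Mul(6, Add(Mul(Rational(-4, 7), G), G)) = Mul(6, Mul(Rational(3, 7), G)) = Mul(Rational(18, 7), G))
Function('V')(k) = Add(1, Mul(31, k))
Add(Function('o')(61), Function('V')(Function('R')(Function('t')(6)))) = Add(Add(2, Mul(2, 61)), Add(1, Mul(31, Mul(Rational(18, 7), Add(2, 6))))) = Add(Add(2, 122), Add(1, Mul(31, Mul(Rational(18, 7), 8)))) = Add(124, Add(1, Mul(31, Rational(144, 7)))) = Add(124, Add(1, Rational(4464, 7))) = Add(124, Rational(4471, 7)) = Rational(5339, 7)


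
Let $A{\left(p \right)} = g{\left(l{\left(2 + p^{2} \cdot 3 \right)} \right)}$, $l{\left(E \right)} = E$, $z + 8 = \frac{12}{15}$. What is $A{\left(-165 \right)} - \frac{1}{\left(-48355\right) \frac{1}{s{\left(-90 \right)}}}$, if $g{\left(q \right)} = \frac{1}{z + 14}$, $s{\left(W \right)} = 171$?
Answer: $\frac{13031}{86530} \approx 0.1506$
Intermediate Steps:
$z = - \frac{36}{5}$ ($z = -8 + \frac{12}{15} = -8 + 12 \cdot \frac{1}{15} = -8 + \frac{4}{5} = - \frac{36}{5} \approx -7.2$)
$g{\left(q \right)} = \frac{5}{34}$ ($g{\left(q \right)} = \frac{1}{- \frac{36}{5} + 14} = \frac{1}{\frac{34}{5}} = \frac{5}{34}$)
$A{\left(p \right)} = \frac{5}{34}$
$A{\left(-165 \right)} - \frac{1}{\left(-48355\right) \frac{1}{s{\left(-90 \right)}}} = \frac{5}{34} - \frac{1}{\left(-48355\right) \frac{1}{171}} = \frac{5}{34} - \frac{1}{- \frac{2545}{9}} = \frac{5}{34} - - \frac{9}{2545} = \frac{5}{34} + \frac{9}{2545} = \frac{13031}{86530}$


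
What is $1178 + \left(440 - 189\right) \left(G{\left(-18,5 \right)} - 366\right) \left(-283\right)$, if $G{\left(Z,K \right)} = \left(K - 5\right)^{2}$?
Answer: $25999256$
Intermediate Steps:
$G{\left(Z,K \right)} = \left(-5 + K\right)^{2}$
$1178 + \left(440 - 189\right) \left(G{\left(-18,5 \right)} - 366\right) \left(-283\right) = 1178 + \left(440 - 189\right) \left(\left(-5 + 5\right)^{2} - 366\right) \left(-283\right) = 1178 + 251 \left(0^{2} - 366\right) \left(-283\right) = 1178 + 251 \left(0 - 366\right) \left(-283\right) = 1178 + 251 \left(-366\right) \left(-283\right) = 1178 - -25998078 = 1178 + 25998078 = 25999256$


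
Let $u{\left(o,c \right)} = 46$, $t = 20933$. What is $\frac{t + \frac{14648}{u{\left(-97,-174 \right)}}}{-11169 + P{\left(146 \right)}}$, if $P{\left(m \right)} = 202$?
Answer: $- \frac{488783}{252241} \approx -1.9378$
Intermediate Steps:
$\frac{t + \frac{14648}{u{\left(-97,-174 \right)}}}{-11169 + P{\left(146 \right)}} = \frac{20933 + \frac{14648}{46}}{-11169 + 202} = \frac{20933 + 14648 \cdot \frac{1}{46}}{-10967} = \left(20933 + \frac{7324}{23}\right) \left(- \frac{1}{10967}\right) = \frac{488783}{23} \left(- \frac{1}{10967}\right) = - \frac{488783}{252241}$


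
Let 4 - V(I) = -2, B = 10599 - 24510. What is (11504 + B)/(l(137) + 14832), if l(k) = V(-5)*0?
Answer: -2407/14832 ≈ -0.16228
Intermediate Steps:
B = -13911
V(I) = 6 (V(I) = 4 - 1*(-2) = 4 + 2 = 6)
l(k) = 0 (l(k) = 6*0 = 0)
(11504 + B)/(l(137) + 14832) = (11504 - 13911)/(0 + 14832) = -2407/14832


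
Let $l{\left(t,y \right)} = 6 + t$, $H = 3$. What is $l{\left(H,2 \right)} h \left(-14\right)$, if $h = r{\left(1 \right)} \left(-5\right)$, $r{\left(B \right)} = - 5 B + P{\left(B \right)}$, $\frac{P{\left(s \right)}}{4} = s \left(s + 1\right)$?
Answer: $1890$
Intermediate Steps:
$P{\left(s \right)} = 4 s \left(1 + s\right)$ ($P{\left(s \right)} = 4 s \left(s + 1\right) = 4 s \left(1 + s\right)$)
$r{\left(B \right)} = - 5 B + 4 B \left(1 + B\right)$
$h = -15$ ($h = 1 \left(-1 + 4 \cdot 1\right) \left(-5\right) = 1 \left(-1 + 4\right) \left(-5\right) = 1 \cdot 3 \left(-5\right) = 3 \left(-5\right) = -15$)
$l{\left(H,2 \right)} h \left(-14\right) = \left(6 + 3\right) \left(-15\right) \left(-14\right) = 9 \left(-15\right) \left(-14\right) = \left(-135\right) \left(-14\right) = 1890$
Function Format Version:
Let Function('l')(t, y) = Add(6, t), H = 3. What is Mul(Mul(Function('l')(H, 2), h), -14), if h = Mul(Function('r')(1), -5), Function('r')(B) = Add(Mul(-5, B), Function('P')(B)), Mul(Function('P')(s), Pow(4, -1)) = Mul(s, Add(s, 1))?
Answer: 1890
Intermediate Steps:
Function('P')(s) = Mul(4, s, Add(1, s)) (Function('P')(s) = Mul(4, Mul(s, Add(s, 1))) = Mul(4, Mul(s, Add(1, s))) = Mul(4, s, Add(1, s)))
Function('r')(B) = Add(Mul(-5, B), Mul(4, B, Add(1, B)))
h = -15 (h = Mul(Mul(1, Add(-1, Mul(4, 1))), -5) = Mul(Mul(1, Add(-1, 4)), -5) = Mul(Mul(1, 3), -5) = Mul(3, -5) = -15)
Mul(Mul(Function('l')(H, 2), h), -14) = Mul(Mul(Add(6, 3), -15), -14) = Mul(Mul(9, -15), -14) = Mul(-135, -14) = 1890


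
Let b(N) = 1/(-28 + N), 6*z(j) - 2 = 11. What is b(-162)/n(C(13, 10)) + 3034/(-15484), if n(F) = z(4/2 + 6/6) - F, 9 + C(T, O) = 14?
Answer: -2426729/12503330 ≈ -0.19409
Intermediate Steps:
C(T, O) = 5 (C(T, O) = -9 + 14 = 5)
z(j) = 13/6 (z(j) = ⅓ + (⅙)*11 = ⅓ + 11/6 = 13/6)
n(F) = 13/6 - F
b(-162)/n(C(13, 10)) + 3034/(-15484) = 1/((-28 - 162)*(13/6 - 1*5)) + 3034/(-15484) = 1/((-190)*(13/6 - 5)) + 3034*(-1/15484) = -1/(190*(-17/6)) - 1517/7742 = -1/190*(-6/17) - 1517/7742 = 3/1615 - 1517/7742 = -2426729/12503330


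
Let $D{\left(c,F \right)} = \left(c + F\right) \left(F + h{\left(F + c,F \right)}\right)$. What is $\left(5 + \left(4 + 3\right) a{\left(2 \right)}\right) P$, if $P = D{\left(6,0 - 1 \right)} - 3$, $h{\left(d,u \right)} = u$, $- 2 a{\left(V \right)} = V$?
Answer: $26$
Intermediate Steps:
$a{\left(V \right)} = - \frac{V}{2}$
$D{\left(c,F \right)} = 2 F \left(F + c\right)$ ($D{\left(c,F \right)} = \left(c + F\right) \left(F + F\right) = \left(F + c\right) 2 F = 2 F \left(F + c\right)$)
$P = -13$ ($P = 2 \left(0 - 1\right) \left(\left(0 - 1\right) + 6\right) - 3 = 2 \left(-1\right) \left(-1 + 6\right) - 3 = 2 \left(-1\right) 5 - 3 = -10 - 3 = -13$)
$\left(5 + \left(4 + 3\right) a{\left(2 \right)}\right) P = \left(5 + \left(4 + 3\right) \left(\left(- \frac{1}{2}\right) 2\right)\right) \left(-13\right) = \left(5 + 7 \left(-1\right)\right) \left(-13\right) = \left(5 - 7\right) \left(-13\right) = \left(-2\right) \left(-13\right) = 26$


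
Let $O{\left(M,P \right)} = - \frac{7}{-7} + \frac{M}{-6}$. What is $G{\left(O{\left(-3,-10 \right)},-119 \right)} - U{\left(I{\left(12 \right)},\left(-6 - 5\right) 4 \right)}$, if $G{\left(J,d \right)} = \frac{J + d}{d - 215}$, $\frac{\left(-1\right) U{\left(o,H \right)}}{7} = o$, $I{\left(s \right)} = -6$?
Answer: $- \frac{27821}{668} \approx -41.648$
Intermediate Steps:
$O{\left(M,P \right)} = 1 - \frac{M}{6}$ ($O{\left(M,P \right)} = \left(-7\right) \left(- \frac{1}{7}\right) + M \left(- \frac{1}{6}\right) = 1 - \frac{M}{6}$)
$U{\left(o,H \right)} = - 7 o$
$G{\left(J,d \right)} = \frac{J + d}{-215 + d}$
$G{\left(O{\left(-3,-10 \right)},-119 \right)} - U{\left(I{\left(12 \right)},\left(-6 - 5\right) 4 \right)} = \frac{\left(1 - - \frac{1}{2}\right) - 119}{-215 - 119} - \left(-7\right) \left(-6\right) = \frac{\left(1 + \frac{1}{2}\right) - 119}{-334} - 42 = - \frac{\frac{3}{2} - 119}{334} - 42 = \left(- \frac{1}{334}\right) \left(- \frac{235}{2}\right) - 42 = \frac{235}{668} - 42 = - \frac{27821}{668}$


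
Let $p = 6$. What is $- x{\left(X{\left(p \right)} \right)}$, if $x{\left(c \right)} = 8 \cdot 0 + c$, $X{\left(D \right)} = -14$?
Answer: $14$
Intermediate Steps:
$x{\left(c \right)} = c$ ($x{\left(c \right)} = 0 + c = c$)
$- x{\left(X{\left(p \right)} \right)} = \left(-1\right) \left(-14\right) = 14$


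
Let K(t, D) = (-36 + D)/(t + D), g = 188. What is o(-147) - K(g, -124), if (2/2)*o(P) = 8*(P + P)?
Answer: -4699/2 ≈ -2349.5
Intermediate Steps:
o(P) = 16*P (o(P) = 8*(P + P) = 8*(2*P) = 16*P)
K(t, D) = (-36 + D)/(D + t)
o(-147) - K(g, -124) = 16*(-147) - (-36 - 124)/(-124 + 188) = -2352 - (-160)/64 = -2352 - 1*(-5/2) = -2352 + 5/2 = -4699/2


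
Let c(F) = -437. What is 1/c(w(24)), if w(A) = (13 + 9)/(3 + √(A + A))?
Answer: -1/437 ≈ -0.0022883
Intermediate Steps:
w(A) = 22/(3 + √2*√A) (w(A) = 22/(3 + √(2*A)) = 22/(3 + √2*√A))
1/c(w(24)) = 1/(-437) = -1/437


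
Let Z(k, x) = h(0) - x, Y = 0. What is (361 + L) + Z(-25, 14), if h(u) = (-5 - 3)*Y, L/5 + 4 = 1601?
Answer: 8332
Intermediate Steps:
L = 7985 (L = -20 + 5*1601 = -20 + 8005 = 7985)
h(u) = 0 (h(u) = (-5 - 3)*0 = -8*0 = 0)
Z(k, x) = -x (Z(k, x) = 0 - x = -x)
(361 + L) + Z(-25, 14) = (361 + 7985) - 1*14 = 8346 - 14 = 8332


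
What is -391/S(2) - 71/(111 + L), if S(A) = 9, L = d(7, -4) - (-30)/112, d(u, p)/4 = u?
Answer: -3085193/70191 ≈ -43.954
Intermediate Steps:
d(u, p) = 4*u
L = 1583/56 (L = 4*7 - (-30)/112 = 28 - (-30)/112 = 28 - 1*(-15/56) = 28 + 15/56 = 1583/56 ≈ 28.268)
-391/S(2) - 71/(111 + L) = -391/9 - 71/(111 + 1583/56) = -391*1/9 - 71/7799/56 = -391/9 - 71*56/7799 = -391/9 - 3976/7799 = -3085193/70191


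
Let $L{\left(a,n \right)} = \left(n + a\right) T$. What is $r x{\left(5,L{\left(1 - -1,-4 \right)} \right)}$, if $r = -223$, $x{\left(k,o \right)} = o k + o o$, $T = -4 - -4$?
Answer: $0$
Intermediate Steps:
$T = 0$ ($T = -4 + 4 = 0$)
$L{\left(a,n \right)} = 0$ ($L{\left(a,n \right)} = \left(n + a\right) 0 = \left(a + n\right) 0 = 0$)
$x{\left(k,o \right)} = o^{2} + k o$ ($x{\left(k,o \right)} = k o + o^{2} = o^{2} + k o$)
$r x{\left(5,L{\left(1 - -1,-4 \right)} \right)} = - 223 \cdot 0 \left(5 + 0\right) = - 223 \cdot 0 \cdot 5 = \left(-223\right) 0 = 0$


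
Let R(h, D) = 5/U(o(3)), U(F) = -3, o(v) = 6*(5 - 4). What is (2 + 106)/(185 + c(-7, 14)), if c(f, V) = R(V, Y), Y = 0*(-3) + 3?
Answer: 162/275 ≈ 0.58909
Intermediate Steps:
o(v) = 6 (o(v) = 6*1 = 6)
Y = 3 (Y = 0 + 3 = 3)
R(h, D) = -5/3 (R(h, D) = 5/(-3) = 5*(-⅓) = -5/3)
c(f, V) = -5/3
(2 + 106)/(185 + c(-7, 14)) = (2 + 106)/(185 - 5/3) = 108/(550/3) = 108*(3/550) = 162/275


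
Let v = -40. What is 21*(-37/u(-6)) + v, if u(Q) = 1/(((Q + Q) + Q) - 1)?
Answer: 14723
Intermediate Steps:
u(Q) = 1/(-1 + 3*Q) (u(Q) = 1/((2*Q + Q) - 1) = 1/(3*Q - 1) = 1/(-1 + 3*Q))
21*(-37/u(-6)) + v = 21*(-37/(1/(-1 + 3*(-6)))) - 40 = 21*(-37/(1/(-1 - 18))) - 40 = 21*(-37/(1/(-19))) - 40 = 21*(-37/(-1/19)) - 40 = 21*(-37*(-19)) - 40 = 21*703 - 40 = 14763 - 40 = 14723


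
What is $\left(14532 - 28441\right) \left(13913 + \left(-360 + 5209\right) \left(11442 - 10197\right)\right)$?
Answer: $-84162218462$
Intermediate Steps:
$\left(14532 - 28441\right) \left(13913 + \left(-360 + 5209\right) \left(11442 - 10197\right)\right) = - 13909 \left(13913 + 4849 \cdot 1245\right) = - 13909 \left(13913 + 6037005\right) = \left(-13909\right) 6050918 = -84162218462$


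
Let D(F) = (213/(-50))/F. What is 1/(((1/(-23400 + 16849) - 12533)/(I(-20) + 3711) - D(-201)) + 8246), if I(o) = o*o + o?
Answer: 89780472350/740052824846689 ≈ 0.00012132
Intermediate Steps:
I(o) = o + o² (I(o) = o² + o = o + o²)
D(F) = -213/(50*F) (D(F) = (213*(-1/50))/F = -213/(50*F))
1/(((1/(-23400 + 16849) - 12533)/(I(-20) + 3711) - D(-201)) + 8246) = 1/(((1/(-23400 + 16849) - 12533)/(-20*(1 - 20) + 3711) - (-213)/(50*(-201))) + 8246) = 1/(((1/(-6551) - 12533)/(-20*(-19) + 3711) - (-213)*(-1)/(50*201)) + 8246) = 1/(((-1/6551 - 12533)/(380 + 3711) - 1*71/3350) + 8246) = 1/((-82103684/6551/4091 - 71/3350) + 8246) = 1/((-82103684/6551*1/4091 - 71/3350) + 8246) = 1/((-82103684/26800141 - 71/3350) + 8246) = 1/(-276950151411/89780472350 + 8246) = 1/(740052824846689/89780472350) = 89780472350/740052824846689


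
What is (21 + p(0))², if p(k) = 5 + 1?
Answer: 729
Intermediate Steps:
p(k) = 6
(21 + p(0))² = (21 + 6)² = 27² = 729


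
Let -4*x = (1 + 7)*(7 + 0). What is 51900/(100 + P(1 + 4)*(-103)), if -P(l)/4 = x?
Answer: -12975/1417 ≈ -9.1567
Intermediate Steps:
x = -14 (x = -(1 + 7)*(7 + 0)/4 = -2*7 = -1/4*56 = -14)
P(l) = 56 (P(l) = -4*(-14) = 56)
51900/(100 + P(1 + 4)*(-103)) = 51900/(100 + 56*(-103)) = 51900/(100 - 5768) = 51900/(-5668) = 51900*(-1/5668) = -12975/1417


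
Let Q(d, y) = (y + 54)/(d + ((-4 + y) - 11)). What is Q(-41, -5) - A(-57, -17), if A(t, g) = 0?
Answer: -49/61 ≈ -0.80328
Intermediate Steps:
Q(d, y) = (54 + y)/(-15 + d + y) (Q(d, y) = (54 + y)/(d + (-15 + y)) = (54 + y)/(-15 + d + y))
Q(-41, -5) - A(-57, -17) = (54 - 5)/(-15 - 41 - 5) - 1*0 = 49/(-61) + 0 = -1/61*49 + 0 = -49/61 + 0 = -49/61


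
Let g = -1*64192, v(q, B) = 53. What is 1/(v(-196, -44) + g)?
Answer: -1/64139 ≈ -1.5591e-5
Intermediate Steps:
g = -64192
1/(v(-196, -44) + g) = 1/(53 - 64192) = 1/(-64139) = -1/64139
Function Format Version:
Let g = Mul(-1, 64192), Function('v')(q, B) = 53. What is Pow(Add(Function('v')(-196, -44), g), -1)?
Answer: Rational(-1, 64139) ≈ -1.5591e-5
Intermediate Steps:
g = -64192
Pow(Add(Function('v')(-196, -44), g), -1) = Pow(Add(53, -64192), -1) = Pow(-64139, -1) = Rational(-1, 64139)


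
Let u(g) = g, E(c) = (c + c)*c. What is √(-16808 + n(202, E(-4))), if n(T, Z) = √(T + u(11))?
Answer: √(-16808 + √213) ≈ 129.59*I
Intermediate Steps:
E(c) = 2*c² (E(c) = (2*c)*c = 2*c²)
n(T, Z) = √(11 + T) (n(T, Z) = √(T + 11) = √(11 + T))
√(-16808 + n(202, E(-4))) = √(-16808 + √(11 + 202)) = √(-16808 + √213)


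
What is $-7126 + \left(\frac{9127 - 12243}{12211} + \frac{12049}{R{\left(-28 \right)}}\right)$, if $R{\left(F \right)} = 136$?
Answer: $- \frac{11687413133}{1660696} \approx -7037.7$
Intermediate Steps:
$-7126 + \left(\frac{9127 - 12243}{12211} + \frac{12049}{R{\left(-28 \right)}}\right) = -7126 + \left(\frac{9127 - 12243}{12211} + \frac{12049}{136}\right) = -7126 + \left(\left(9127 - 12243\right) \frac{1}{12211} + 12049 \cdot \frac{1}{136}\right) = -7126 + \left(\left(-3116\right) \frac{1}{12211} + \frac{12049}{136}\right) = -7126 + \left(- \frac{3116}{12211} + \frac{12049}{136}\right) = -7126 + \frac{146706563}{1660696} = - \frac{11687413133}{1660696}$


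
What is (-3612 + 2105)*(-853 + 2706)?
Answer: -2792471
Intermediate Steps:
(-3612 + 2105)*(-853 + 2706) = -1507*1853 = -2792471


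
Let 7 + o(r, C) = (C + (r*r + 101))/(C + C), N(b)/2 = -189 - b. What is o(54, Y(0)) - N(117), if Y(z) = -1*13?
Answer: 6363/13 ≈ 489.46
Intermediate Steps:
N(b) = -378 - 2*b (N(b) = 2*(-189 - b) = -378 - 2*b)
Y(z) = -13
o(r, C) = -7 + (101 + C + r²)/(2*C) (o(r, C) = -7 + (C + (r*r + 101))/(C + C) = -7 + (C + (r² + 101))/((2*C)) = -7 + (C + (101 + r²))*(1/(2*C)) = -7 + (101 + C + r²)*(1/(2*C)) = -7 + (101 + C + r²)/(2*C))
o(54, Y(0)) - N(117) = (½)*(101 + 54² - 13*(-13))/(-13) - (-378 - 2*117) = (½)*(-1/13)*(101 + 2916 + 169) - (-378 - 234) = (½)*(-1/13)*3186 - 1*(-612) = -1593/13 + 612 = 6363/13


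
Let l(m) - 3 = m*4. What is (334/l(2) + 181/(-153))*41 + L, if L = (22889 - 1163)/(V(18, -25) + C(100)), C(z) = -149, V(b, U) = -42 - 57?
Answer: 231397895/208692 ≈ 1108.8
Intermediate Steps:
l(m) = 3 + 4*m (l(m) = 3 + m*4 = 3 + 4*m)
V(b, U) = -99
L = -10863/124 (L = (22889 - 1163)/(-99 - 149) = 21726/(-248) = 21726*(-1/248) = -10863/124 ≈ -87.605)
(334/l(2) + 181/(-153))*41 + L = (334/(3 + 4*2) + 181/(-153))*41 - 10863/124 = (334/(3 + 8) + 181*(-1/153))*41 - 10863/124 = (334/11 - 181/153)*41 - 10863/124 = (49111/1683)*41 - 10863/124 = 2013551/1683 - 10863/124 = 231397895/208692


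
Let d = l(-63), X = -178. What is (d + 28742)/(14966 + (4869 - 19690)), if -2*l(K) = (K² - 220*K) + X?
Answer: 39833/290 ≈ 137.36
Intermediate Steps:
l(K) = 89 + 110*K - K²/2 (l(K) = -((K² - 220*K) - 178)/2 = -(-178 + K² - 220*K)/2 = 89 + 110*K - K²/2)
d = -17651/2 (d = 89 + 110*(-63) - ½*(-63)² = 89 - 6930 - ½*3969 = 89 - 6930 - 3969/2 = -17651/2 ≈ -8825.5)
(d + 28742)/(14966 + (4869 - 19690)) = (-17651/2 + 28742)/(14966 + (4869 - 19690)) = 39833/(2*(14966 - 14821)) = (39833/2)/145 = (39833/2)*(1/145) = 39833/290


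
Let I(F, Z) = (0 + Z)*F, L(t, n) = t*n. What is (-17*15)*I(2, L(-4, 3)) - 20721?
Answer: -14601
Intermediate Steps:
L(t, n) = n*t
I(F, Z) = F*Z (I(F, Z) = Z*F = F*Z)
(-17*15)*I(2, L(-4, 3)) - 20721 = (-17*15)*(2*(3*(-4))) - 20721 = -510*(-12) - 20721 = -255*(-24) - 20721 = 6120 - 20721 = -14601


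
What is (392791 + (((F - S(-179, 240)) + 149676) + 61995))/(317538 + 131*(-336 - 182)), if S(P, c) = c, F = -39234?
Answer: 141247/62420 ≈ 2.2628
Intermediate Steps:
(392791 + (((F - S(-179, 240)) + 149676) + 61995))/(317538 + 131*(-336 - 182)) = (392791 + (((-39234 - 1*240) + 149676) + 61995))/(317538 + 131*(-336 - 182)) = (392791 + (((-39234 - 240) + 149676) + 61995))/(317538 + 131*(-518)) = (392791 + ((-39474 + 149676) + 61995))/(317538 - 67858) = (392791 + (110202 + 61995))/249680 = (392791 + 172197)*(1/249680) = 564988*(1/249680) = 141247/62420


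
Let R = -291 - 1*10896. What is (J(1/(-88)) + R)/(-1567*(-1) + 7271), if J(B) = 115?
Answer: -5536/4419 ≈ -1.2528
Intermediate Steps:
R = -11187 (R = -291 - 10896 = -11187)
(J(1/(-88)) + R)/(-1567*(-1) + 7271) = (115 - 11187)/(-1567*(-1) + 7271) = -11072/(1567 + 7271) = -11072/8838 = -11072*1/8838 = -5536/4419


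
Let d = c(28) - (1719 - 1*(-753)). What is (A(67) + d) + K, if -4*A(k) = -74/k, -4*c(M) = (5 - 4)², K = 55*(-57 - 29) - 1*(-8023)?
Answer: 220035/268 ≈ 821.03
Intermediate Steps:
K = 3293 (K = 55*(-86) + 8023 = -4730 + 8023 = 3293)
c(M) = -¼ (c(M) = -(5 - 4)²/4 = -¼*1² = -¼*1 = -¼)
d = -9889/4 (d = -¼ - (1719 - 1*(-753)) = -¼ - (1719 + 753) = -¼ - 1*2472 = -¼ - 2472 = -9889/4 ≈ -2472.3)
A(k) = 37/(2*k) (A(k) = -(-37)/(2*k) = 37/(2*k))
(A(67) + d) + K = ((37/2)/67 - 9889/4) + 3293 = ((37/2)*(1/67) - 9889/4) + 3293 = (37/134 - 9889/4) + 3293 = -662489/268 + 3293 = 220035/268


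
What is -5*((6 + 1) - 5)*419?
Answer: -4190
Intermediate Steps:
-5*((6 + 1) - 5)*419 = -5*(7 - 5)*419 = -5*2*419 = -10*419 = -4190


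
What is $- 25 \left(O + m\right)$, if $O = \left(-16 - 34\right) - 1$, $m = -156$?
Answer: $5175$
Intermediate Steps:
$O = -51$ ($O = -50 - 1 = -51$)
$- 25 \left(O + m\right) = - 25 \left(-51 - 156\right) = \left(-25\right) \left(-207\right) = 5175$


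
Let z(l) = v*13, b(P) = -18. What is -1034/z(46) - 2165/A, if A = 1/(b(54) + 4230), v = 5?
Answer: -592734734/65 ≈ -9.1190e+6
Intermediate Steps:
z(l) = 65 (z(l) = 5*13 = 65)
A = 1/4212 (A = 1/(-18 + 4230) = 1/4212 ≈ 0.00023742)
-1034/z(46) - 2165/A = -1034/65 - 2165/1/4212 = -1034*1/65 - 2165*4212 = -1034/65 - 9118980 = -592734734/65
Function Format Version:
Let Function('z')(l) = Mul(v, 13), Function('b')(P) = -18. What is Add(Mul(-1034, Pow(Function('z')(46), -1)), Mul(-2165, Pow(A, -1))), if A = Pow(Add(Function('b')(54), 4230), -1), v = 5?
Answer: Rational(-592734734, 65) ≈ -9.1190e+6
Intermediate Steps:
Function('z')(l) = 65 (Function('z')(l) = Mul(5, 13) = 65)
A = Rational(1, 4212) (A = Pow(Add(-18, 4230), -1) = Pow(4212, -1) = Rational(1, 4212) ≈ 0.00023742)
Add(Mul(-1034, Pow(Function('z')(46), -1)), Mul(-2165, Pow(A, -1))) = Add(Mul(-1034, Pow(65, -1)), Mul(-2165, Pow(Rational(1, 4212), -1))) = Add(Mul(-1034, Rational(1, 65)), Mul(-2165, 4212)) = Add(Rational(-1034, 65), -9118980) = Rational(-592734734, 65)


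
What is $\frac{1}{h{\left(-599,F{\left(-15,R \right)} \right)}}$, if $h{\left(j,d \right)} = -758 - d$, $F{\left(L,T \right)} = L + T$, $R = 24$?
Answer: $- \frac{1}{767} \approx -0.0013038$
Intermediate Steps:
$\frac{1}{h{\left(-599,F{\left(-15,R \right)} \right)}} = \frac{1}{-758 - \left(-15 + 24\right)} = \frac{1}{-758 - 9} = \frac{1}{-767} = - \frac{1}{767}$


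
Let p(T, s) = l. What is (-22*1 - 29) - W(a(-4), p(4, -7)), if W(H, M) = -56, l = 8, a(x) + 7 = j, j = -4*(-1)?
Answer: 5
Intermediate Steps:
j = 4
a(x) = -3 (a(x) = -7 + 4 = -3)
p(T, s) = 8
(-22*1 - 29) - W(a(-4), p(4, -7)) = (-22*1 - 29) - 1*(-56) = (-22 - 29) + 56 = -51 + 56 = 5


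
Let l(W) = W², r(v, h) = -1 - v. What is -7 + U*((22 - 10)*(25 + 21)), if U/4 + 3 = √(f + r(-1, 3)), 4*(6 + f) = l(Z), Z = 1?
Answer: -6631 + 1104*I*√23 ≈ -6631.0 + 5294.6*I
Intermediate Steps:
f = -23/4 (f = -6 + (¼)*1² = -6 + (¼)*1 = -6 + ¼ = -23/4 ≈ -5.7500)
U = -12 + 2*I*√23 (U = -12 + 4*√(-23/4 + (-1 - 1*(-1))) = -12 + 4*√(-23/4 + (-1 + 1)) = -12 + 4*√(-23/4 + 0) = -12 + 4*√(-23/4) = -12 + 4*(I*√23/2) = -12 + 2*I*√23 ≈ -12.0 + 9.5917*I)
-7 + U*((22 - 10)*(25 + 21)) = -7 + (-12 + 2*I*√23)*((22 - 10)*(25 + 21)) = -7 + (-12 + 2*I*√23)*(12*46) = -7 + (-12 + 2*I*√23)*552 = -7 + (-6624 + 1104*I*√23) = -6631 + 1104*I*√23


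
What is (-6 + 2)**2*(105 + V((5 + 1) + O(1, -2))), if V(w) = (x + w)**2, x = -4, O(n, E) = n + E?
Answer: 1696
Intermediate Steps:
O(n, E) = E + n
V(w) = (-4 + w)**2
(-6 + 2)**2*(105 + V((5 + 1) + O(1, -2))) = (-6 + 2)**2*(105 + (-4 + ((5 + 1) + (-2 + 1)))**2) = (-4)**2*(105 + (-4 + (6 - 1))**2) = 16*(105 + (-4 + 5)**2) = 16*(105 + 1**2) = 16*(105 + 1) = 16*106 = 1696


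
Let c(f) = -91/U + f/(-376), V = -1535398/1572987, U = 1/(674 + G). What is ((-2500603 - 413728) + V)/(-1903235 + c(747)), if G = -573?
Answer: 1723661573347720/1131092359931001 ≈ 1.5239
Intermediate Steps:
U = 1/101 (U = 1/(674 - 573) = 1/101 ≈ 0.0099010)
V = -1535398/1572987 (V = -1535398*1/1572987 = -1535398/1572987 ≈ -0.97610)
c(f) = -9191 - f/376 (c(f) = -91/1/101 + f/(-376) = -91*101 + f*(-1/376) = -9191 - f/376)
((-2500603 - 413728) + V)/(-1903235 + c(747)) = ((-2500603 - 413728) - 1535398/1572987)/(-1903235 + (-9191 - 1/376*747)) = (-2914331 - 1535398/1572987)/(-1903235 + (-9191 - 747/376)) = -4584206312095/(1572987*(-1903235 - 3456563/376)) = -4584206312095/(1572987*(-719072923/376)) = -4584206312095/1572987*(-376/719072923) = 1723661573347720/1131092359931001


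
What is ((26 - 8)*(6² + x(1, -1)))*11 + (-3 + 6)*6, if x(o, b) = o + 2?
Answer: 7740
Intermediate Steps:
x(o, b) = 2 + o
((26 - 8)*(6² + x(1, -1)))*11 + (-3 + 6)*6 = ((26 - 8)*(6² + (2 + 1)))*11 + (-3 + 6)*6 = (18*(36 + 3))*11 + 3*6 = (18*39)*11 + 18 = 702*11 + 18 = 7722 + 18 = 7740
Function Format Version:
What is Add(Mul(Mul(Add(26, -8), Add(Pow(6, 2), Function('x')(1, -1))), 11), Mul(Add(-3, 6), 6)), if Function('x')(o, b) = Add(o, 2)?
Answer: 7740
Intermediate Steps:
Function('x')(o, b) = Add(2, o)
Add(Mul(Mul(Add(26, -8), Add(Pow(6, 2), Function('x')(1, -1))), 11), Mul(Add(-3, 6), 6)) = Add(Mul(Mul(Add(26, -8), Add(Pow(6, 2), Add(2, 1))), 11), Mul(Add(-3, 6), 6)) = Add(Mul(Mul(18, Add(36, 3)), 11), Mul(3, 6)) = Add(Mul(Mul(18, 39), 11), 18) = Add(Mul(702, 11), 18) = Add(7722, 18) = 7740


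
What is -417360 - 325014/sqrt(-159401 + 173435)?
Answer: -417360 - 54169*sqrt(14034)/2339 ≈ -4.2010e+5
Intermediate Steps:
-417360 - 325014/sqrt(-159401 + 173435) = -417360 - 325014*sqrt(14034)/14034 = -417360 - 54169*sqrt(14034)/2339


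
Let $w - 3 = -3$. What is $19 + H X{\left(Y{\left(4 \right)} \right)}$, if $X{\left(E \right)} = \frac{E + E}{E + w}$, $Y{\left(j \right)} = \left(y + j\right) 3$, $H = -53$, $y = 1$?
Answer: $-87$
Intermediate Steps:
$w = 0$ ($w = 3 - 3 = 0$)
$Y{\left(j \right)} = 3 + 3 j$ ($Y{\left(j \right)} = \left(1 + j\right) 3 = 3 + 3 j$)
$X{\left(E \right)} = 2$ ($X{\left(E \right)} = \frac{E + E}{E + 0} = \frac{2 E}{E} = 2$)
$19 + H X{\left(Y{\left(4 \right)} \right)} = 19 - 106 = -87$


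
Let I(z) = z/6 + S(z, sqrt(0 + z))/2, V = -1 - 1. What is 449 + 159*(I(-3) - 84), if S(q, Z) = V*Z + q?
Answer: -13225 - 159*I*sqrt(3) ≈ -13225.0 - 275.4*I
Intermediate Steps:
V = -2
S(q, Z) = q - 2*Z (S(q, Z) = -2*Z + q = q - 2*Z)
I(z) = -sqrt(z) + 2*z/3 (I(z) = z/6 + (z - 2*sqrt(0 + z))/2 = z*(1/6) + (z - 2*sqrt(z))*(1/2) = z/6 + (z/2 - sqrt(z)) = -sqrt(z) + 2*z/3)
449 + 159*(I(-3) - 84) = 449 + 159*((-sqrt(-3) + (2/3)*(-3)) - 84) = 449 + 159*((-I*sqrt(3) - 2) - 84) = 449 + 159*((-2 - I*sqrt(3)) - 84) = 449 + 159*(-86 - I*sqrt(3)) = 449 + (-13674 - 159*I*sqrt(3)) = -13225 - 159*I*sqrt(3)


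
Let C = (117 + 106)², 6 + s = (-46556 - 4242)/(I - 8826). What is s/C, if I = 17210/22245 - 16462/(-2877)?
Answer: -1506836539/311877231497253 ≈ -4.8315e-6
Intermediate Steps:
I = 9238008/1422197 (I = 17210*(1/22245) - 16462*(-1/2877) = 3442/4449 + 16462/2877 = 9238008/1422197 ≈ 6.4956)
s = -1506836539/6271536357 (s = -6 + (-46556 - 4242)/(9238008/1422197 - 8826) = -6 - 50798/(-12543072714/1422197) = -6 - 50798*(-1422197/12543072714) = -6 + 36122381603/6271536357 = -1506836539/6271536357 ≈ -0.24027)
C = 49729 (C = 223² = 49729)
s/C = -1506836539/6271536357/49729 = -1506836539/6271536357*1/49729 = -1506836539/311877231497253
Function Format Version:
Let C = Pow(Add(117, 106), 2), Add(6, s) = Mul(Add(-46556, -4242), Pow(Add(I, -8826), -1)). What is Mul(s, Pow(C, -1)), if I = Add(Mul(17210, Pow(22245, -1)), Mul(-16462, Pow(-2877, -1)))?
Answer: Rational(-1506836539, 311877231497253) ≈ -4.8315e-6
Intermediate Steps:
I = Rational(9238008, 1422197) (I = Add(Mul(17210, Rational(1, 22245)), Mul(-16462, Rational(-1, 2877))) = Add(Rational(3442, 4449), Rational(16462, 2877)) = Rational(9238008, 1422197) ≈ 6.4956)
s = Rational(-1506836539, 6271536357) (s = Add(-6, Mul(Add(-46556, -4242), Pow(Add(Rational(9238008, 1422197), -8826), -1))) = Add(-6, Mul(-50798, Pow(Rational(-12543072714, 1422197), -1))) = Add(-6, Mul(-50798, Rational(-1422197, 12543072714))) = Add(-6, Rational(36122381603, 6271536357)) = Rational(-1506836539, 6271536357) ≈ -0.24027)
C = 49729 (C = Pow(223, 2) = 49729)
Mul(s, Pow(C, -1)) = Mul(Rational(-1506836539, 6271536357), Pow(49729, -1)) = Mul(Rational(-1506836539, 6271536357), Rational(1, 49729)) = Rational(-1506836539, 311877231497253)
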